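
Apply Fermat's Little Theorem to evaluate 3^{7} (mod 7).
3

By Fermat's Little Theorem, a^(p-1) ≡ 1 (mod p) for prime p and gcd(a, p) = 1
Here p = 7, so 3^6 ≡ 1 (mod 7)
We can reduce the exponent: 7 mod 6 = 1
So 3^7 ≡ 3^1 (mod 7)
Computing: 3^1 mod 7 = 3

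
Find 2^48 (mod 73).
Using repeated squaring. 48 = 32 + 16 (binary 110000). Repeated squaring mod 73: 2^1 ≡ 2; 2^2 ≡ 2² = 4 ≡ 4; 2^4 ≡ 4² = 16 ≡ 16; 2^8 ≡ 16² = 256 ≡ 37; 2^16 ≡ 37² = 1369 ≡ 55; 2^32 ≡ 55² = 3025 ≡ 32. Multiply: 2^48 = 2^32 × 2^16 ≡ 32 × 55 (mod 73): 32 × 55 = 1760 ≡ 8. So 2^48 ≡ 8 (mod 73).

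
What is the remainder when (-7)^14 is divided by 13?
Using Fermat: (-7)^{12} ≡ 1 (mod 13). 14 ≡ 2 (mod 12). So (-7)^{14} ≡ (-7)^{2} ≡ 10 (mod 13)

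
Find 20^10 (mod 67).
10 = 8 + 2 (binary 1010). Repeated squaring mod 67: 20^1 ≡ 20; 20^2 ≡ 20² = 400 ≡ 65; 20^4 ≡ 65² = 4225 ≡ 4; 20^8 ≡ 4² = 16 ≡ 16. Multiply: 20^10 = 20^8 × 20^2 ≡ 16 × 65 (mod 67): 16 × 65 = 1040 ≡ 35. So 20^10 ≡ 35 (mod 67).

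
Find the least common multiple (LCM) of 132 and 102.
2244

First find GCD(132, 102) using the Euclidean algorithm:
132 = 1 × 102 + 30
102 = 3 × 30 + 12
30 = 2 × 12 + 6
12 = 2 × 6 + 0
GCD(132, 102) = 6

LCM formula: LCM(a, b) = (a × b) / GCD(a, b)
LCM(132, 102) = (132 × 102) / 6
LCM(132, 102) = 13464 / 6
LCM(132, 102) = 2244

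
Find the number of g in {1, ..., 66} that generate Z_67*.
Number of primitive roots mod 67 = φ(66) = 20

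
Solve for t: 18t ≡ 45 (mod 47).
26

Since gcd(18, 47) = 1 divides 45, a solution exists.
Multiply both sides by the inverse of 18 mod 47:
  18^(-1) mod 47 = 34
  x ≡ 34 × 45 ≡ 1530 ≡ 26 (mod 47)
Verification: 18 × 26 = 468 = 9 × 47 + 45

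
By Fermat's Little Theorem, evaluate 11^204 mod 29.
By Fermat: 11^{28} ≡ 1 (mod 29). 204 ≡ 8 (mod 28). So 11^{204} ≡ 11^{8} ≡ 16 (mod 29)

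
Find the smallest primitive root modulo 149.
p - 1 = 148 has prime divisors 2, 37. h is a primitive root mod 149 iff h^(148/q) ≢ 1 (mod 149) for each such q.
h = 2: 2^74 ≡ 148, 2^4 ≡ 16 (mod 149); none is 1, so 2 has order 148 and is a primitive root.
The smallest primitive root mod 149 is g = 2.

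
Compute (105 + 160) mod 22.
1

(105 + 160) = 265
265 mod 22 = 1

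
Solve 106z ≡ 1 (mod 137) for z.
106^(-1) ≡ 53 (mod 137). Verification: 106 × 53 = 5618 ≡ 1 (mod 137)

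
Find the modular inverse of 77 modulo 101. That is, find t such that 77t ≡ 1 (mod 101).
21

Using Extended Euclidean Algorithm:
gcd(77, 101) = 1
Bezout coefficients: 77 × 21 + 101 × -16 = 1
So 77 × 21 ≡ 1 (mod 101)
The inverse is 21 mod 101 = 21
Verification: 77 × 21 = 1617 = 16 × 101 + 1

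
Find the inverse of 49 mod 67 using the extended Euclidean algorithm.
Extended GCD: 49(26) + 67(-19) = 1. So 49^(-1) ≡ 26 ≡ 26 (mod 67). Verify: 49 × 26 = 1274 ≡ 1 (mod 67)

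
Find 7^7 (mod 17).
7 = 4 + 2 + 1 (binary 111). Repeated squaring mod 17: 7^1 ≡ 7; 7^2 ≡ 7² = 49 ≡ 15; 7^4 ≡ 15² = 225 ≡ 4. Multiply: 7^7 = 7^4 × 7^2 × 7^1 ≡ 4 × 15 × 7 (mod 17): 4 × 15 = 60 ≡ 9; 9 × 7 = 63 ≡ 12. So 7^7 ≡ 12 (mod 17).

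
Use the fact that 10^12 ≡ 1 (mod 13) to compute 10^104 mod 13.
By Fermat: 10^{12} ≡ 1 (mod 13). 104 = 8×12 + 8. So 10^{104} ≡ 10^{8} ≡ 9 (mod 13)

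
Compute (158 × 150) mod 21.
12

(158 × 150) = 23700
23700 mod 21 = 12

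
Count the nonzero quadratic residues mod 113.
For prime 113, there are (p-1)/2 = (113-1)/2 = 56 quadratic residues (excluding 0).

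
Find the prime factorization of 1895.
5 × 379

Divide by primes starting from smallest:
1895 ÷ 5 = 379
379 ÷ 379 = 1

1895 = 5 × 379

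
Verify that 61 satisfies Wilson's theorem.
(60)! mod 61 = 60. Since this equals -1 (mod 61), Wilson confirms 61 is prime.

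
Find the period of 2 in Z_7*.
Powers of 2 mod 7: 2^1≡2, 2^2≡4, 2^3≡1. Order = 3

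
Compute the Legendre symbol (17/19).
(17/19) = 17^{9} mod 19 = 1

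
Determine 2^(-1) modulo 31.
2^(-1) ≡ 16 (mod 31). Verification: 2 × 16 = 32 ≡ 1 (mod 31)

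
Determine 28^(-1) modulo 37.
28^(-1) ≡ 4 (mod 37). Verification: 28 × 4 = 112 ≡ 1 (mod 37)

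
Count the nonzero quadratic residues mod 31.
For prime 31, there are (p-1)/2 = (31-1)/2 = 15 quadratic residues (excluding 0).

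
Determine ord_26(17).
Powers of 17 mod 26: 17^1≡17, 17^2≡3, 17^3≡25, 17^4≡9, 17^5≡23, 17^6≡1. Order = 6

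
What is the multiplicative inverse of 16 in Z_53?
16^(-1) ≡ 10 (mod 53). Verification: 16 × 10 = 160 ≡ 1 (mod 53)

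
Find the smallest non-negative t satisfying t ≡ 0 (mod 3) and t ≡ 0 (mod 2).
M = 3 × 2 = 6. M₁ = 2, y₁ ≡ 2 (mod 3). M₂ = 3, y₂ ≡ 1 (mod 2). t = 0×2×2 + 0×3×1 ≡ 0 (mod 6)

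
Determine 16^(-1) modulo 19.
16^(-1) ≡ 6 (mod 19). Verification: 16 × 6 = 96 ≡ 1 (mod 19)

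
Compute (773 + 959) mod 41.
10

(773 + 959) = 1732
1732 mod 41 = 10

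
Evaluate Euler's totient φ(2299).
1980

Prime factorization: 2299 = 11^2 × 19
Using the formula φ(n) = n × Π(1 - 1/p) for each prime factor p:
φ(2299) = 2299 × (1 - 1/11) × (1 - 1/19)
φ(2299) = 1980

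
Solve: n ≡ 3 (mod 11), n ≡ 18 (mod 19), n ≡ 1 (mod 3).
M = 11 × 19 × 3 = 627. M₁ = 57, y₁ ≡ 6 (mod 11). M₂ = 33, y₂ ≡ 15 (mod 19). M₃ = 209, y₃ ≡ 2 (mod 3). n = 3×57×6 + 18×33×15 + 1×209×2 ≡ 322 (mod 627)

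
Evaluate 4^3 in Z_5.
3 = 2 + 1 (binary 11). Repeated squaring mod 5: 4^1 ≡ 4; 4^2 ≡ 4² = 16 ≡ 1. Multiply: 4^3 = 4^2 × 4^1 ≡ 1 × 4 (mod 5): 1 × 4 = 4 ≡ 4. So 4^3 ≡ 4 (mod 5).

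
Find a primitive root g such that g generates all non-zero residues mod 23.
p - 1 = 22 has prime divisors 2, 11. h is a primitive root mod 23 iff h^(22/q) ≢ 1 (mod 23) for each such q.
h = 2: 2^11 ≡ 1, 2^2 ≡ 4 (mod 23); 2^11 ≡ 1, so not a primitive root.
h = 3: 3^11 ≡ 1, 3^2 ≡ 9 (mod 23); 3^11 ≡ 1, so not a primitive root.
h = 4: 4^11 ≡ 1, 4^2 ≡ 16 (mod 23); 4^11 ≡ 1, so not a primitive root.
h = 5: 5^11 ≡ 22, 5^2 ≡ 2 (mod 23); none is 1, so 5 has order 22 and is a primitive root.
The smallest primitive root mod 23 is g = 5.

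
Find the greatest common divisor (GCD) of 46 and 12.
2

Using the Euclidean algorithm:
46 = 3 × 12 + 10
12 = 1 × 10 + 2
10 = 5 × 2 + 0

GCD(46, 12) = 2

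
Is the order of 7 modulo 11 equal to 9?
No, the actual order is 10, not 9.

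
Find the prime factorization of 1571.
1571

Divide by primes starting from smallest:
1571 ÷ 1571 = 1

1571 = 1571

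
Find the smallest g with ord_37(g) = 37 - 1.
p - 1 = 36 has prime divisors 2, 3. h is a primitive root mod 37 iff h^(36/q) ≢ 1 (mod 37) for each such q.
h = 2: 2^18 ≡ 36, 2^12 ≡ 26 (mod 37); none is 1, so 2 has order 36 and is a primitive root.
The smallest primitive root mod 37 is g = 2.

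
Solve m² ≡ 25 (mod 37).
The square roots of 25 mod 37 are 5 and 32. Verify: 5² = 25 ≡ 25 (mod 37)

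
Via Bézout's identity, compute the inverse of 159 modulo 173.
Extended GCD: 159(37) + 173(-34) = 1. So 159^(-1) ≡ 37 ≡ 37 (mod 173). Verify: 159 × 37 = 5883 ≡ 1 (mod 173)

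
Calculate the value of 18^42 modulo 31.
Using Fermat: 18^{30} ≡ 1 (mod 31). 42 ≡ 12 (mod 30). So 18^{42} ≡ 18^{12} ≡ 8 (mod 31)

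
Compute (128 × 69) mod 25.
7

(128 × 69) = 8832
8832 mod 25 = 7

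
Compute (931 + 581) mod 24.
0

(931 + 581) = 1512
1512 mod 24 = 0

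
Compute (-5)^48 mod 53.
Using repeated squaring. (-5) ≡ 48 (mod 53). 48 = 32 + 16 (binary 110000). Repeated squaring mod 53: 48^1 ≡ 48; 48^2 ≡ 48² = 2304 ≡ 25; 48^4 ≡ 25² = 625 ≡ 42; 48^8 ≡ 42² = 1764 ≡ 15; 48^16 ≡ 15² = 225 ≡ 13; 48^32 ≡ 13² = 169 ≡ 10. Multiply: (-5)^48 ≡ 48^32 × 48^16 ≡ 10 × 13 (mod 53): 10 × 13 = 130 ≡ 24. So (-5)^48 ≡ 24 (mod 53).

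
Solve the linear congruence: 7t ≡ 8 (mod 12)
8

Since gcd(7, 12) = 1 divides 8, a solution exists.
Multiply both sides by the inverse of 7 mod 12:
  7^(-1) mod 12 = 7
  x ≡ 7 × 8 ≡ 56 ≡ 8 (mod 12)
Verification: 7 × 8 = 56 = 4 × 12 + 8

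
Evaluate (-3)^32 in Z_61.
Using repeated squaring. (-3) ≡ 58 (mod 61). 32 = 32 (binary 100000). Repeated squaring mod 61: 58^1 ≡ 58; 58^2 ≡ 58² = 3364 ≡ 9; 58^4 ≡ 9² = 81 ≡ 20; 58^8 ≡ 20² = 400 ≡ 34; 58^16 ≡ 34² = 1156 ≡ 58; 58^32 ≡ 58² = 3364 ≡ 9. So (-3)^32 ≡ 9 (mod 61).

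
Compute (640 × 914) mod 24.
8

(640 × 914) = 584960
584960 mod 24 = 8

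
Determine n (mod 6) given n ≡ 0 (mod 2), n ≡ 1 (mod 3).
4

Using the Chinese Remainder Theorem:
M = product of moduli = 6
For equation 1: M_1 = 3, 3 ≡ 1 (mod 2), inverse of 3 mod 2 is 1 (check: 1 × 1 = 1 ≡ 1 (mod 2))
For equation 2: M_2 = 2, 2 ≡ 2 (mod 3), inverse of 2 mod 3 is 2 (check: 2 × 2 = 4 ≡ 1 (mod 3))
Combine: n ≡ Σ r_i×M_i×(M_i⁻¹ mod m_i) = 0×3×1 + 1×2×2 = 0 + 4 = 4
4 mod 6 = 4
n ≡ 4 (mod 6)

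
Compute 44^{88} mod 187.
33

Using successive squaring:
Binary expansion of 88: 1011000
Powers of 44 mod 187 (each is the square of the previous):
  44^1 ≡ 44 (mod 187)
  44^2 ≡ 44² = 1936 ≡ 66 (mod 187)
  44^4 ≡ 66² = 4356 ≡ 55 (mod 187)
  44^8 ≡ 55² = 3025 ≡ 33 (mod 187)
  44^16 ≡ 33² = 1089 ≡ 154 (mod 187)
  44^32 ≡ 154² = 23716 ≡ 154 (mod 187)
  44^64 ≡ 154² = 23716 ≡ 154 (mod 187)
88 = 64 + 16 + 8, so 44^88 = 44^64 × 44^16 × 44^8 ≡ 154 × 154 × 33 (mod 187)
Multiplying step by step:
  154 × 154 = 23716 ≡ 154 (mod 187)
  154 × 33 = 5082 ≡ 33 (mod 187)
Result: 44^88 ≡ 33 (mod 187)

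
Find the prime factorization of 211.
211

Divide by primes starting from smallest:
211 ÷ 211 = 1

211 = 211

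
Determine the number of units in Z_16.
8

Prime factorization: 16 = 2^4
Using the formula φ(n) = n × Π(1 - 1/p) for each prime factor p:
φ(16) = 16 × (1 - 1/2)
φ(16) = 8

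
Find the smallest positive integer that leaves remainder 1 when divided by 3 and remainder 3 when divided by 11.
M = 3 × 11 = 33. M₁ = 11, y₁ ≡ 2 (mod 3). M₂ = 3, y₂ ≡ 4 (mod 11). t = 1×11×2 + 3×3×4 ≡ 25 (mod 33). The smallest positive such number is 25.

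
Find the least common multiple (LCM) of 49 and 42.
294

First find GCD(49, 42) using the Euclidean algorithm:
49 = 1 × 42 + 7
42 = 6 × 7 + 0
GCD(49, 42) = 7

LCM formula: LCM(a, b) = (a × b) / GCD(a, b)
LCM(49, 42) = (49 × 42) / 7
LCM(49, 42) = 2058 / 7
LCM(49, 42) = 294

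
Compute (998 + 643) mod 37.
13

(998 + 643) = 1641
1641 mod 37 = 13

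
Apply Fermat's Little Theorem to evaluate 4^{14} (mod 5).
1

By Fermat's Little Theorem, a^(p-1) ≡ 1 (mod p) for prime p and gcd(a, p) = 1
Here p = 5, so 4^4 ≡ 1 (mod 5)
We can reduce the exponent: 14 mod 4 = 2
So 4^14 ≡ 4^2 (mod 5)
Computing: 4^2 mod 5 = 1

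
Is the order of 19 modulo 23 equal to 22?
Yes, ord_23(19) = 22.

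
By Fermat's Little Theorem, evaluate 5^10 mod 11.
By Fermat's Little Theorem, 5^{10} ≡ 1 (mod 11) since 11 is prime and gcd(5, 11) = 1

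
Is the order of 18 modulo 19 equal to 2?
Yes, ord_19(18) = 2.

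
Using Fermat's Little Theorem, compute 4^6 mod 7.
By Fermat's Little Theorem, 4^{6} ≡ 1 (mod 7) since 7 is prime and gcd(4, 7) = 1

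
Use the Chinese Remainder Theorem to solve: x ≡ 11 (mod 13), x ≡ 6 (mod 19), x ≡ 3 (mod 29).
6238

Using the Chinese Remainder Theorem:
M = product of moduli = 7163
For equation 1: M_1 = 551, 551 ≡ 5 (mod 13), inverse of 551 mod 13 is 8 (check: 5 × 8 = 40 ≡ 1 (mod 13))
For equation 2: M_2 = 377, 377 ≡ 16 (mod 19), inverse of 377 mod 19 is 6 (check: 16 × 6 = 96 ≡ 1 (mod 19))
For equation 3: M_3 = 247, 247 ≡ 15 (mod 29), inverse of 247 mod 29 is 2 (check: 15 × 2 = 30 ≡ 1 (mod 29))
Combine: x ≡ Σ r_i×M_i×(M_i⁻¹ mod m_i) = 11×551×8 + 6×377×6 + 3×247×2 = 48488 + 13572 + 1482 = 63542
63542 mod 7163 = 6238
x ≡ 6238 (mod 7163)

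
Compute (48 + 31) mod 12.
7

(48 + 31) = 79
79 mod 12 = 7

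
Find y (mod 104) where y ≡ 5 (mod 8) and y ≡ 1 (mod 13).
M = 8 × 13 = 104. M₁ = 13, y₁ ≡ 5 (mod 8). M₂ = 8, y₂ ≡ 5 (mod 13). y = 5×13×5 + 1×8×5 ≡ 53 (mod 104)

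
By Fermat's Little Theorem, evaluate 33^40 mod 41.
By Fermat's Little Theorem, 33^{40} ≡ 1 (mod 41) since 41 is prime and gcd(33, 41) = 1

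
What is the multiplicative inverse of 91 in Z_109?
91^(-1) ≡ 6 (mod 109). Verification: 91 × 6 = 546 ≡ 1 (mod 109)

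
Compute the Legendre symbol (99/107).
(99/107) = 99^{53} mod 107 = 1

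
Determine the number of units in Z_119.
96

Prime factorization: 119 = 7 × 17
Using the formula φ(n) = n × Π(1 - 1/p) for each prime factor p:
φ(119) = 119 × (1 - 1/7) × (1 - 1/17)
φ(119) = 96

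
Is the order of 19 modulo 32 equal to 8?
Yes, ord_32(19) = 8.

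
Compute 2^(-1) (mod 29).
2^(-1) ≡ 15 (mod 29). Verification: 2 × 15 = 30 ≡ 1 (mod 29)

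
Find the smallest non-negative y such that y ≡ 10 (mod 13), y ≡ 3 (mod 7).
10

Using the Chinese Remainder Theorem:
M = product of moduli = 91
For equation 1: M_1 = 7, 7 ≡ 7 (mod 13), inverse of 7 mod 13 is 2 (check: 7 × 2 = 14 ≡ 1 (mod 13))
For equation 2: M_2 = 13, 13 ≡ 6 (mod 7), inverse of 13 mod 7 is 6 (check: 6 × 6 = 36 ≡ 1 (mod 7))
Combine: y ≡ Σ r_i×M_i×(M_i⁻¹ mod m_i) = 10×7×2 + 3×13×6 = 140 + 234 = 374
374 mod 91 = 10
y ≡ 10 (mod 91)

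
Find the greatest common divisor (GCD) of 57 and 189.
3

Using the Euclidean algorithm:
57 = 0 × 189 + 57
189 = 3 × 57 + 18
57 = 3 × 18 + 3
18 = 6 × 3 + 0

GCD(57, 189) = 3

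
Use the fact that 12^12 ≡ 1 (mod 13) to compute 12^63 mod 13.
By Fermat: 12^{12} ≡ 1 (mod 13). 63 = 5×12 + 3. So 12^{63} ≡ 12^{3} ≡ 12 (mod 13)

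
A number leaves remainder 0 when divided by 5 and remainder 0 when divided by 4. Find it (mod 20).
M = 5 × 4 = 20. M₁ = 4, y₁ ≡ 4 (mod 5). M₂ = 5, y₂ ≡ 1 (mod 4). t = 0×4×4 + 0×5×1 ≡ 0 (mod 20)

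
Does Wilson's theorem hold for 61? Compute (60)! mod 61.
(60)! mod 61 = 60. Since this equals -1 (mod 61), Wilson confirms 61 is prime.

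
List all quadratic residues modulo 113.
QRs mod 113: {1, 2, 4, 7, 8, 9, 11, 13, 14, 15, 16, 18, 22, 25, 26, 28, 30, 31, 32, 36, 41, 44, 49, 50, 51, 52, 53, 56, 57, 60, 61, 62, 63, 64, 69, 72, 77, 81, 82, 83, 85, 87, 88, 91, 95, 97, 98, 99, 100, 102, 104, 105, 106, 109, 111, 112}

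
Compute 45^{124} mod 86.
11

Using successive squaring:
Binary expansion of 124: 1111100
Powers of 45 mod 86 (each is the square of the previous):
  45^1 ≡ 45 (mod 86)
  45^2 ≡ 45² = 2025 ≡ 47 (mod 86)
  45^4 ≡ 47² = 2209 ≡ 59 (mod 86)
  45^8 ≡ 59² = 3481 ≡ 41 (mod 86)
  45^16 ≡ 41² = 1681 ≡ 47 (mod 86)
  45^32 ≡ 47² = 2209 ≡ 59 (mod 86)
  45^64 ≡ 59² = 3481 ≡ 41 (mod 86)
124 = 64 + 32 + 16 + 8 + 4, so 45^124 = 45^64 × 45^32 × 45^16 × 45^8 × 45^4 ≡ 41 × 59 × 47 × 41 × 59 (mod 86)
Multiplying step by step:
  41 × 59 = 2419 ≡ 11 (mod 86)
  11 × 47 = 517 ≡ 1 (mod 86)
  1 × 41 = 41 ≡ 41 (mod 86)
  41 × 59 = 2419 ≡ 11 (mod 86)
Result: 45^124 ≡ 11 (mod 86)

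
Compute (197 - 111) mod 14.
2

(197 - 111) = 86
86 mod 14 = 2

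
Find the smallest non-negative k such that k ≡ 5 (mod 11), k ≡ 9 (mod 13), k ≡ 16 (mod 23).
269

Using the Chinese Remainder Theorem:
M = product of moduli = 3289
For equation 1: M_1 = 299, 299 ≡ 2 (mod 11), inverse of 299 mod 11 is 6 (check: 2 × 6 = 12 ≡ 1 (mod 11))
For equation 2: M_2 = 253, 253 ≡ 6 (mod 13), inverse of 253 mod 13 is 11 (check: 6 × 11 = 66 ≡ 1 (mod 13))
For equation 3: M_3 = 143, 143 ≡ 5 (mod 23), inverse of 143 mod 23 is 14 (check: 5 × 14 = 70 ≡ 1 (mod 23))
Combine: k ≡ Σ r_i×M_i×(M_i⁻¹ mod m_i) = 5×299×6 + 9×253×11 + 16×143×14 = 8970 + 25047 + 32032 = 66049
66049 mod 3289 = 269
k ≡ 269 (mod 3289)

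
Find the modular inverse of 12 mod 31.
12^(-1) ≡ 13 (mod 31). Verification: 12 × 13 = 156 ≡ 1 (mod 31)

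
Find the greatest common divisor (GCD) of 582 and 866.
2

Using the Euclidean algorithm:
582 = 0 × 866 + 582
866 = 1 × 582 + 284
582 = 2 × 284 + 14
284 = 20 × 14 + 4
14 = 3 × 4 + 2
4 = 2 × 2 + 0

GCD(582, 866) = 2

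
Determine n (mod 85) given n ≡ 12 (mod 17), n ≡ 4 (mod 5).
29

Using the Chinese Remainder Theorem:
M = product of moduli = 85
For equation 1: M_1 = 5, 5 ≡ 5 (mod 17), inverse of 5 mod 17 is 7 (check: 5 × 7 = 35 ≡ 1 (mod 17))
For equation 2: M_2 = 17, 17 ≡ 2 (mod 5), inverse of 17 mod 5 is 3 (check: 2 × 3 = 6 ≡ 1 (mod 5))
Combine: n ≡ Σ r_i×M_i×(M_i⁻¹ mod m_i) = 12×5×7 + 4×17×3 = 420 + 204 = 624
624 mod 85 = 29
n ≡ 29 (mod 85)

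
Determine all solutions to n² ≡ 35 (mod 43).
The square roots of 35 mod 43 are 11 and 32. Verify: 11² = 121 ≡ 35 (mod 43)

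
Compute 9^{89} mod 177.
81

Using successive squaring:
Binary expansion of 89: 1011001
Powers of 9 mod 177 (each is the square of the previous):
  9^1 ≡ 9 (mod 177)
  9^2 ≡ 9² = 81 ≡ 81 (mod 177)
  9^4 ≡ 81² = 6561 ≡ 12 (mod 177)
  9^8 ≡ 12² = 144 ≡ 144 (mod 177)
  9^16 ≡ 144² = 20736 ≡ 27 (mod 177)
  9^32 ≡ 27² = 729 ≡ 21 (mod 177)
  9^64 ≡ 21² = 441 ≡ 87 (mod 177)
89 = 64 + 16 + 8 + 1, so 9^89 = 9^64 × 9^16 × 9^8 × 9^1 ≡ 87 × 27 × 144 × 9 (mod 177)
Multiplying step by step:
  87 × 27 = 2349 ≡ 48 (mod 177)
  48 × 144 = 6912 ≡ 9 (mod 177)
  9 × 9 = 81 ≡ 81 (mod 177)
Result: 9^89 ≡ 81 (mod 177)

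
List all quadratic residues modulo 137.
QRs mod 137: {1, 2, 4, 7, 8, 9, 11, 14, 15, 16, 17, 18, 19, 22, 25, 28, 30, 32, 34, 36, 37, 38, 39, 44, 49, 50, 56, 59, 60, 61, 63, 64, 65, 68, 69, 72, 73, 74, 76, 77, 78, 81, 87, 88, 93, 98, 99, 100, 101, 103, 105, 107, 109, 112, 115, 118, 119, 120, 121, 122, 123, 126, 128, 129, 130, 133, 135, 136}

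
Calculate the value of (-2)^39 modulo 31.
Using Fermat: (-2)^{30} ≡ 1 (mod 31). 39 ≡ 9 (mod 30). So (-2)^{39} ≡ (-2)^{9} ≡ 15 (mod 31)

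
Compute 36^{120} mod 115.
16

Using successive squaring:
Binary expansion of 120: 1111000
Powers of 36 mod 115 (each is the square of the previous):
  36^1 ≡ 36 (mod 115)
  36^2 ≡ 36² = 1296 ≡ 31 (mod 115)
  36^4 ≡ 31² = 961 ≡ 41 (mod 115)
  36^8 ≡ 41² = 1681 ≡ 71 (mod 115)
  36^16 ≡ 71² = 5041 ≡ 96 (mod 115)
  36^32 ≡ 96² = 9216 ≡ 16 (mod 115)
  36^64 ≡ 16² = 256 ≡ 26 (mod 115)
120 = 64 + 32 + 16 + 8, so 36^120 = 36^64 × 36^32 × 36^16 × 36^8 ≡ 26 × 16 × 96 × 71 (mod 115)
Multiplying step by step:
  26 × 16 = 416 ≡ 71 (mod 115)
  71 × 96 = 6816 ≡ 31 (mod 115)
  31 × 71 = 2201 ≡ 16 (mod 115)
Result: 36^120 ≡ 16 (mod 115)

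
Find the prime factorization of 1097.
1097

Divide by primes starting from smallest:
1097 ÷ 1097 = 1

1097 = 1097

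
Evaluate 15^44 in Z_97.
Using repeated squaring. 44 = 32 + 8 + 4 (binary 101100). Repeated squaring mod 97: 15^1 ≡ 15; 15^2 ≡ 15² = 225 ≡ 31; 15^4 ≡ 31² = 961 ≡ 88; 15^8 ≡ 88² = 7744 ≡ 81; 15^16 ≡ 81² = 6561 ≡ 62; 15^32 ≡ 62² = 3844 ≡ 61. Multiply: 15^44 = 15^32 × 15^8 × 15^4 ≡ 61 × 81 × 88 (mod 97): 61 × 81 = 4941 ≡ 91; 91 × 88 = 8008 ≡ 54. So 15^44 ≡ 54 (mod 97).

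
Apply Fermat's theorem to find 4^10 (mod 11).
By Fermat's Little Theorem, 4^{10} ≡ 1 (mod 11) since 11 is prime and gcd(4, 11) = 1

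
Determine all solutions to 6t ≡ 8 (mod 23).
9

Since gcd(6, 23) = 1 divides 8, a solution exists.
Multiply both sides by the inverse of 6 mod 23:
  6^(-1) mod 23 = 4
  x ≡ 4 × 8 ≡ 32 ≡ 9 (mod 23)
Verification: 6 × 9 = 54 = 2 × 23 + 8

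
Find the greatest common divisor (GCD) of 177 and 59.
59

Using the Euclidean algorithm:
177 = 3 × 59 + 0

GCD(177, 59) = 59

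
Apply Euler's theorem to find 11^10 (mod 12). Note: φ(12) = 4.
By Euler: 11^{4} ≡ 1 (mod 12) since gcd(11, 12) = 1. 10 = 2×4 + 2. So 11^{10} ≡ 11^{2} ≡ 1 (mod 12)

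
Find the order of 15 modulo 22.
Powers of 15 mod 22: 15^1≡15, 15^2≡5, 15^3≡9, 15^4≡3, 15^5≡1. Order = 5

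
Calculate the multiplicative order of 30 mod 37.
Powers of 30 mod 37: 30^1≡30, 30^2≡12, 30^3≡27, 30^4≡33, 30^5≡28, 30^6≡26, 30^7≡3, 30^8≡16, 30^9≡36, 30^10≡7, 30^11≡25, 30^12≡10, 30^13≡4, 30^14≡9, 30^15≡11, 30^16≡34, 30^17≡21, 30^18≡1. Order = 18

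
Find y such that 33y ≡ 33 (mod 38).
1

Since gcd(33, 38) = 1 divides 33, a solution exists.
Multiply both sides by the inverse of 33 mod 38:
  33^(-1) mod 38 = 15
  x ≡ 15 × 33 ≡ 495 ≡ 1 (mod 38)
Verification: 33 × 1 = 33 = 0 × 38 + 33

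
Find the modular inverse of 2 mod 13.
2^(-1) ≡ 7 (mod 13). Verification: 2 × 7 = 14 ≡ 1 (mod 13)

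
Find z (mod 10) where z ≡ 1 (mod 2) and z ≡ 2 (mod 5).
M = 2 × 5 = 10. M₁ = 5, y₁ ≡ 1 (mod 2). M₂ = 2, y₂ ≡ 3 (mod 5). z = 1×5×1 + 2×2×3 ≡ 7 (mod 10)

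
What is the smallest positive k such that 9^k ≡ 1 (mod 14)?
Powers of 9 mod 14: 9^1≡9, 9^2≡11, 9^3≡1. Order = 3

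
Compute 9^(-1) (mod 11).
5

Using Extended Euclidean Algorithm:
gcd(9, 11) = 1
Bezout coefficients: 9 × 5 + 11 × -4 = 1
So 9 × 5 ≡ 1 (mod 11)
The inverse is 5 mod 11 = 5
Verification: 9 × 5 = 45 = 4 × 11 + 1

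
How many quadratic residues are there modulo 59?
For prime 59, there are (p-1)/2 = (59-1)/2 = 29 quadratic residues (excluding 0).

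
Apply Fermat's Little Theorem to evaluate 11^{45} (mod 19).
1

By Fermat's Little Theorem, a^(p-1) ≡ 1 (mod p) for prime p and gcd(a, p) = 1
Here p = 19, so 11^18 ≡ 1 (mod 19)
We can reduce the exponent: 45 mod 18 = 9
So 11^45 ≡ 11^9 (mod 19)
Computing: 11^9 mod 19 = 1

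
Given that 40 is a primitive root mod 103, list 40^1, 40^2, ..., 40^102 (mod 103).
g^1, g^2, ..., g^{102} mod 103: {40, 55, 37, 38, 78, 30, 67, 2, 80, 7, 74, 76, 53, 60, 31, 4, 57, 14, 45, 49, 3, 17, 62, 8, 11, 28, 90, 98, 6, 34, 21, 16, 22, 56, 77, 93, 12, 68, 42, 32, 44, 9, 51, 83, 24, 33, 84, 64, 88, 18, 102, 63, 48, 66, 65, 25, 73, 36, 101, 23, 96, 29, 27, 50, 43, 72, 99, 46, 89, 58, 54, 100, 86, 41, 95, 92, 75, 13, 5, 97, 69, 82, 87, 81, 47, 26, 10, 91, 35, 61, 71, 59, 94, 52, 20, 79, 70, 19, 39, 15, 85, 1}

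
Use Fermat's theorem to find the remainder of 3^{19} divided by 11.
4

By Fermat's Little Theorem, a^(p-1) ≡ 1 (mod p) for prime p and gcd(a, p) = 1
Here p = 11, so 3^10 ≡ 1 (mod 11)
We can reduce the exponent: 19 mod 10 = 9
So 3^19 ≡ 3^9 (mod 11)
Computing: 3^9 mod 11 = 4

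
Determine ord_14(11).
Powers of 11 mod 14: 11^1≡11, 11^2≡9, 11^3≡1. Order = 3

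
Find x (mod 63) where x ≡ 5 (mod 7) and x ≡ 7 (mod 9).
M = 7 × 9 = 63. M₁ = 9, y₁ ≡ 4 (mod 7). M₂ = 7, y₂ ≡ 4 (mod 9). x = 5×9×4 + 7×7×4 ≡ 61 (mod 63)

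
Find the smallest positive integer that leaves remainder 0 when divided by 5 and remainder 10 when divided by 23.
M = 5 × 23 = 115. M₁ = 23, y₁ ≡ 2 (mod 5). M₂ = 5, y₂ ≡ 14 (mod 23). k = 0×23×2 + 10×5×14 ≡ 10 (mod 115). The smallest positive such number is 10.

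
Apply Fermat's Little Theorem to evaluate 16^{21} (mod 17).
16

By Fermat's Little Theorem, a^(p-1) ≡ 1 (mod p) for prime p and gcd(a, p) = 1
Here p = 17, so 16^16 ≡ 1 (mod 17)
We can reduce the exponent: 21 mod 16 = 5
So 16^21 ≡ 16^5 (mod 17)
Computing: 16^5 mod 17 = 16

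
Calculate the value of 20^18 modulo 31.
Using repeated squaring. 18 = 16 + 2 (binary 10010). Repeated squaring mod 31: 20^1 ≡ 20; 20^2 ≡ 20² = 400 ≡ 28; 20^4 ≡ 28² = 784 ≡ 9; 20^8 ≡ 9² = 81 ≡ 19; 20^16 ≡ 19² = 361 ≡ 20. Multiply: 20^18 = 20^16 × 20^2 ≡ 20 × 28 (mod 31): 20 × 28 = 560 ≡ 2. So 20^18 ≡ 2 (mod 31).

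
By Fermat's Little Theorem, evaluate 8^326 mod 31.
By Fermat: 8^{30} ≡ 1 (mod 31). 326 ≡ 26 (mod 30). So 8^{326} ≡ 8^{26} ≡ 8 (mod 31)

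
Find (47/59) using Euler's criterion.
(47/59) = 47^{29} mod 59 = -1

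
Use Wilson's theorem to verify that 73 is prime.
(72)! mod 73 = 72. Since this equals -1 (mod 73), Wilson confirms 73 is prime.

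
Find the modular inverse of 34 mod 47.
34^(-1) ≡ 18 (mod 47). Verification: 34 × 18 = 612 ≡ 1 (mod 47)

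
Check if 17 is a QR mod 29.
By Euler's criterion: 17^{14} ≡ 28 (mod 29). Since this equals -1 (≡ 28), 17 is not a QR.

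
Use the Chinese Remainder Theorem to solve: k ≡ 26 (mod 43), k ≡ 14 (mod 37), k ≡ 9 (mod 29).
30169

Using the Chinese Remainder Theorem:
M = product of moduli = 46139
For equation 1: M_1 = 1073, 1073 ≡ 41 (mod 43), inverse of 1073 mod 43 is 21 (check: 41 × 21 = 861 ≡ 1 (mod 43))
For equation 2: M_2 = 1247, 1247 ≡ 26 (mod 37), inverse of 1247 mod 37 is 10 (check: 26 × 10 = 260 ≡ 1 (mod 37))
For equation 3: M_3 = 1591, 1591 ≡ 25 (mod 29), inverse of 1591 mod 29 is 7 (check: 25 × 7 = 175 ≡ 1 (mod 29))
Combine: k ≡ Σ r_i×M_i×(M_i⁻¹ mod m_i) = 26×1073×21 + 14×1247×10 + 9×1591×7 = 585858 + 174580 + 100233 = 860671
860671 mod 46139 = 30169
k ≡ 30169 (mod 46139)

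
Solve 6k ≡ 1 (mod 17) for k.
3

Using Extended Euclidean Algorithm:
gcd(6, 17) = 1
Bezout coefficients: 6 × 3 + 17 × -1 = 1
So 6 × 3 ≡ 1 (mod 17)
The inverse is 3 mod 17 = 3
Verification: 6 × 3 = 18 = 1 × 17 + 1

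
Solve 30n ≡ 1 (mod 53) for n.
23

Using Extended Euclidean Algorithm:
gcd(30, 53) = 1
Bezout coefficients: 30 × 23 + 53 × -13 = 1
So 30 × 23 ≡ 1 (mod 53)
The inverse is 23 mod 53 = 23
Verification: 30 × 23 = 690 = 13 × 53 + 1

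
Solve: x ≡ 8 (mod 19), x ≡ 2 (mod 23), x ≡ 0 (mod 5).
M = 19 × 23 × 5 = 2185. M₁ = 115, y₁ ≡ 1 (mod 19). M₂ = 95, y₂ ≡ 8 (mod 23). M₃ = 437, y₃ ≡ 3 (mod 5). x = 8×115×1 + 2×95×8 + 0×437×3 ≡ 255 (mod 2185)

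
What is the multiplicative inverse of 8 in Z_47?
6

Using Extended Euclidean Algorithm:
gcd(8, 47) = 1
Bezout coefficients: 8 × 6 + 47 × -1 = 1
So 8 × 6 ≡ 1 (mod 47)
The inverse is 6 mod 47 = 6
Verification: 8 × 6 = 48 = 1 × 47 + 1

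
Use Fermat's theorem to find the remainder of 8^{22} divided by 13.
12

By Fermat's Little Theorem, a^(p-1) ≡ 1 (mod p) for prime p and gcd(a, p) = 1
Here p = 13, so 8^12 ≡ 1 (mod 13)
We can reduce the exponent: 22 mod 12 = 10
So 8^22 ≡ 8^10 (mod 13)
Computing: 8^10 mod 13 = 12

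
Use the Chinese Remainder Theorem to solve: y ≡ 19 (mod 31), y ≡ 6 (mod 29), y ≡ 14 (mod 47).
39823

Using the Chinese Remainder Theorem:
M = product of moduli = 42253
For equation 1: M_1 = 1363, 1363 ≡ 30 (mod 31), inverse of 1363 mod 31 is 30 (check: 30 × 30 = 900 ≡ 1 (mod 31))
For equation 2: M_2 = 1457, 1457 ≡ 7 (mod 29), inverse of 1457 mod 29 is 25 (check: 7 × 25 = 175 ≡ 1 (mod 29))
For equation 3: M_3 = 899, 899 ≡ 6 (mod 47), inverse of 899 mod 47 is 8 (check: 6 × 8 = 48 ≡ 1 (mod 47))
Combine: y ≡ Σ r_i×M_i×(M_i⁻¹ mod m_i) = 19×1363×30 + 6×1457×25 + 14×899×8 = 776910 + 218550 + 100688 = 1096148
1096148 mod 42253 = 39823
y ≡ 39823 (mod 42253)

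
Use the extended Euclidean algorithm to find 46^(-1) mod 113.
Extended GCD: 46(-27) + 113(11) = 1. So 46^(-1) ≡ 86 ≡ 86 (mod 113). Verify: 46 × 86 = 3956 ≡ 1 (mod 113)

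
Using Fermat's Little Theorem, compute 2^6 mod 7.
By Fermat's Little Theorem, 2^{6} ≡ 1 (mod 7) since 7 is prime and gcd(2, 7) = 1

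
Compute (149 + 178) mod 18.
3

(149 + 178) = 327
327 mod 18 = 3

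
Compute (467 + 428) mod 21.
13

(467 + 428) = 895
895 mod 21 = 13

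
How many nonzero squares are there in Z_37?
For prime 37, there are (p-1)/2 = (37-1)/2 = 18 quadratic residues (excluding 0).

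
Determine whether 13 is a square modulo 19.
By Euler's criterion: 13^{9} ≡ 18 (mod 19). Since this equals -1 (≡ 18), 13 is not a QR.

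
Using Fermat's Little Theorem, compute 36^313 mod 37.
By Fermat: 36^{36} ≡ 1 (mod 37). 313 = 8×36 + 25. So 36^{313} ≡ 36^{25} ≡ 36 (mod 37)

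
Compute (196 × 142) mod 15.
7

(196 × 142) = 27832
27832 mod 15 = 7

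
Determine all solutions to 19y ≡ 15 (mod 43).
37

Since gcd(19, 43) = 1 divides 15, a solution exists.
Multiply both sides by the inverse of 19 mod 43:
  19^(-1) mod 43 = 34
  x ≡ 34 × 15 ≡ 510 ≡ 37 (mod 43)
Verification: 19 × 37 = 703 = 16 × 43 + 15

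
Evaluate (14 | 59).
(14/59) = 14^{29} mod 59 = -1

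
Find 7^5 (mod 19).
5 = 4 + 1 (binary 101). Repeated squaring mod 19: 7^1 ≡ 7; 7^2 ≡ 7² = 49 ≡ 11; 7^4 ≡ 11² = 121 ≡ 7. Multiply: 7^5 = 7^4 × 7^1 ≡ 7 × 7 (mod 19): 7 × 7 = 49 ≡ 11. So 7^5 ≡ 11 (mod 19).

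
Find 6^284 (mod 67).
Using Fermat: 6^{66} ≡ 1 (mod 67). 284 ≡ 20 (mod 66). So 6^{284} ≡ 6^{20} ≡ 55 (mod 67)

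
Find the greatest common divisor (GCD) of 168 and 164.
4

Using the Euclidean algorithm:
168 = 1 × 164 + 4
164 = 41 × 4 + 0

GCD(168, 164) = 4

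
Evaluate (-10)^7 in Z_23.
(-10) ≡ 13 (mod 23). 7 = 4 + 2 + 1 (binary 111). Repeated squaring mod 23: 13^1 ≡ 13; 13^2 ≡ 13² = 169 ≡ 8; 13^4 ≡ 8² = 64 ≡ 18. Multiply: (-10)^7 ≡ 13^4 × 13^2 × 13^1 ≡ 18 × 8 × 13 (mod 23): 18 × 8 = 144 ≡ 6; 6 × 13 = 78 ≡ 9. So (-10)^7 ≡ 9 (mod 23).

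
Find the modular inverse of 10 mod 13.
10^(-1) ≡ 4 (mod 13). Verification: 10 × 4 = 40 ≡ 1 (mod 13)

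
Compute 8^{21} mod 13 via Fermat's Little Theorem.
8

By Fermat's Little Theorem, a^(p-1) ≡ 1 (mod p) for prime p and gcd(a, p) = 1
Here p = 13, so 8^12 ≡ 1 (mod 13)
We can reduce the exponent: 21 mod 12 = 9
So 8^21 ≡ 8^9 (mod 13)
Computing: 8^9 mod 13 = 8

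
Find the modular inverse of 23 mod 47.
23^(-1) ≡ 45 (mod 47). Verification: 23 × 45 = 1035 ≡ 1 (mod 47)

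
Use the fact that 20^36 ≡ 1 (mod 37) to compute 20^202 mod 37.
By Fermat: 20^{36} ≡ 1 (mod 37). 202 = 5×36 + 22. So 20^{202} ≡ 20^{22} ≡ 25 (mod 37)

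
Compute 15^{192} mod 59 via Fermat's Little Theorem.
53

By Fermat's Little Theorem, a^(p-1) ≡ 1 (mod p) for prime p and gcd(a, p) = 1
Here p = 59, so 15^58 ≡ 1 (mod 59)
We can reduce the exponent: 192 mod 58 = 18
So 15^192 ≡ 15^18 (mod 59)
Computing: 15^18 mod 59 = 53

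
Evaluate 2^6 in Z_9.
6 = 4 + 2 (binary 110). Repeated squaring mod 9: 2^1 ≡ 2; 2^2 ≡ 2² = 4 ≡ 4; 2^4 ≡ 4² = 16 ≡ 7. Multiply: 2^6 = 2^4 × 2^2 ≡ 7 × 4 (mod 9): 7 × 4 = 28 ≡ 1. So 2^6 ≡ 1 (mod 9).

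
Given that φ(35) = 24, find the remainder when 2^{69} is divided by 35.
By Euler: 2^{24} ≡ 1 (mod 35) since gcd(2, 35) = 1. 69 = 2×24 + 21. So 2^{69} ≡ 2^{21} ≡ 22 (mod 35)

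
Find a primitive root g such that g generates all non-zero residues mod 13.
p - 1 = 12 has prime divisors 2, 3. h is a primitive root mod 13 iff h^(12/q) ≢ 1 (mod 13) for each such q.
h = 2: 2^6 ≡ 12, 2^4 ≡ 3 (mod 13); none is 1, so 2 has order 12 and is a primitive root.
The smallest primitive root mod 13 is g = 2.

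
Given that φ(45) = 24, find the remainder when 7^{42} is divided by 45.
By Euler: 7^{24} ≡ 1 (mod 45) since gcd(7, 45) = 1. 42 = 1×24 + 18. So 7^{42} ≡ 7^{18} ≡ 19 (mod 45)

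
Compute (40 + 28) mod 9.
5

(40 + 28) = 68
68 mod 9 = 5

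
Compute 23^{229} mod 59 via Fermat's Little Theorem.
50

By Fermat's Little Theorem, a^(p-1) ≡ 1 (mod p) for prime p and gcd(a, p) = 1
Here p = 59, so 23^58 ≡ 1 (mod 59)
We can reduce the exponent: 229 mod 58 = 55
So 23^229 ≡ 23^55 (mod 59)
Computing: 23^55 mod 59 = 50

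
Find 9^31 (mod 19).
Using Fermat: 9^{18} ≡ 1 (mod 19). 31 ≡ 13 (mod 18). So 9^{31} ≡ 9^{13} ≡ 6 (mod 19)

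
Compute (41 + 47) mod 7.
4

(41 + 47) = 88
88 mod 7 = 4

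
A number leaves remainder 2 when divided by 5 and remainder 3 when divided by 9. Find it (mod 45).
M = 5 × 9 = 45. M₁ = 9, y₁ ≡ 4 (mod 5). M₂ = 5, y₂ ≡ 2 (mod 9). y = 2×9×4 + 3×5×2 ≡ 12 (mod 45)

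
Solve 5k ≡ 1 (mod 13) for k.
8

Using Extended Euclidean Algorithm:
gcd(5, 13) = 1
Bezout coefficients: 5 × -5 + 13 × 2 = 1
So 5 × -5 ≡ 1 (mod 13)
The inverse is -5 mod 13 = 8
Verification: 5 × 8 = 40 = 3 × 13 + 1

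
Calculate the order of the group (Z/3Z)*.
2

Prime factorization: 3 = 3
Using the formula φ(n) = n × Π(1 - 1/p) for each prime factor p:
φ(3) = 3 × (1 - 1/3)
φ(3) = 2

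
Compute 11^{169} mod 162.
29

Using successive squaring:
Binary expansion of 169: 10101001
Powers of 11 mod 162 (each is the square of the previous):
  11^1 ≡ 11 (mod 162)
  11^2 ≡ 11² = 121 ≡ 121 (mod 162)
  11^4 ≡ 121² = 14641 ≡ 61 (mod 162)
  11^8 ≡ 61² = 3721 ≡ 157 (mod 162)
  11^16 ≡ 157² = 24649 ≡ 25 (mod 162)
  11^32 ≡ 25² = 625 ≡ 139 (mod 162)
  11^64 ≡ 139² = 19321 ≡ 43 (mod 162)
  11^128 ≡ 43² = 1849 ≡ 67 (mod 162)
169 = 128 + 32 + 8 + 1, so 11^169 = 11^128 × 11^32 × 11^8 × 11^1 ≡ 67 × 139 × 157 × 11 (mod 162)
Multiplying step by step:
  67 × 139 = 9313 ≡ 79 (mod 162)
  79 × 157 = 12403 ≡ 91 (mod 162)
  91 × 11 = 1001 ≡ 29 (mod 162)
Result: 11^169 ≡ 29 (mod 162)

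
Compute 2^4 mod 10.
4 = 4 (binary 100). Repeated squaring mod 10: 2^1 ≡ 2; 2^2 ≡ 2² = 4 ≡ 4; 2^4 ≡ 4² = 16 ≡ 6. So 2^4 ≡ 6 (mod 10).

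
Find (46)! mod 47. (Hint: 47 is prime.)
By Wilson's theorem, (46)! ≡ -1 ≡ 46 (mod 47)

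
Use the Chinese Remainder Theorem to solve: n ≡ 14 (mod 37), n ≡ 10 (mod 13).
88

Using the Chinese Remainder Theorem:
M = product of moduli = 481
For equation 1: M_1 = 13, 13 ≡ 13 (mod 37), inverse of 13 mod 37 is 20 (check: 13 × 20 = 260 ≡ 1 (mod 37))
For equation 2: M_2 = 37, 37 ≡ 11 (mod 13), inverse of 37 mod 13 is 6 (check: 11 × 6 = 66 ≡ 1 (mod 13))
Combine: n ≡ Σ r_i×M_i×(M_i⁻¹ mod m_i) = 14×13×20 + 10×37×6 = 3640 + 2220 = 5860
5860 mod 481 = 88
n ≡ 88 (mod 481)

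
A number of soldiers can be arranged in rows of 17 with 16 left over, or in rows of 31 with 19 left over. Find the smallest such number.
M = 17 × 31 = 527. M₁ = 31, y₁ ≡ 11 (mod 17). M₂ = 17, y₂ ≡ 11 (mod 31). x = 16×31×11 + 19×17×11 ≡ 50 (mod 527). The smallest positive such number is 50.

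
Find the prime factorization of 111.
3 × 37

Divide by primes starting from smallest:
111 ÷ 3 = 37
37 ÷ 37 = 1

111 = 3 × 37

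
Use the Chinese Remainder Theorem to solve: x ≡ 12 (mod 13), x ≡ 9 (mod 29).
38

Using the Chinese Remainder Theorem:
M = product of moduli = 377
For equation 1: M_1 = 29, 29 ≡ 3 (mod 13), inverse of 29 mod 13 is 9 (check: 3 × 9 = 27 ≡ 1 (mod 13))
For equation 2: M_2 = 13, 13 ≡ 13 (mod 29), inverse of 13 mod 29 is 9 (check: 13 × 9 = 117 ≡ 1 (mod 29))
Combine: x ≡ Σ r_i×M_i×(M_i⁻¹ mod m_i) = 12×29×9 + 9×13×9 = 3132 + 1053 = 4185
4185 mod 377 = 38
x ≡ 38 (mod 377)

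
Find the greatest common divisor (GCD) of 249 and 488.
1

Using the Euclidean algorithm:
249 = 0 × 488 + 249
488 = 1 × 249 + 239
249 = 1 × 239 + 10
239 = 23 × 10 + 9
10 = 1 × 9 + 1
9 = 9 × 1 + 0

GCD(249, 488) = 1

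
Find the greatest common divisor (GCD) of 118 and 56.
2

Using the Euclidean algorithm:
118 = 2 × 56 + 6
56 = 9 × 6 + 2
6 = 3 × 2 + 0

GCD(118, 56) = 2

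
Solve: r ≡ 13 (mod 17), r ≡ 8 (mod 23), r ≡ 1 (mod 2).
M = 17 × 23 × 2 = 782. M₁ = 46, y₁ ≡ 10 (mod 17). M₂ = 34, y₂ ≡ 21 (mod 23). M₃ = 391, y₃ ≡ 1 (mod 2). r = 13×46×10 + 8×34×21 + 1×391×1 ≡ 353 (mod 782)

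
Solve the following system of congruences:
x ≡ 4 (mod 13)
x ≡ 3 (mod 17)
173

Using the Chinese Remainder Theorem:
M = product of moduli = 221
For equation 1: M_1 = 17, 17 ≡ 4 (mod 13), inverse of 17 mod 13 is 10 (check: 4 × 10 = 40 ≡ 1 (mod 13))
For equation 2: M_2 = 13, 13 ≡ 13 (mod 17), inverse of 13 mod 17 is 4 (check: 13 × 4 = 52 ≡ 1 (mod 17))
Combine: x ≡ Σ r_i×M_i×(M_i⁻¹ mod m_i) = 4×17×10 + 3×13×4 = 680 + 156 = 836
836 mod 221 = 173
x ≡ 173 (mod 221)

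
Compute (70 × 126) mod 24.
12

(70 × 126) = 8820
8820 mod 24 = 12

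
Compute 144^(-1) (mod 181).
144^(-1) ≡ 44 (mod 181). Verification: 144 × 44 = 6336 ≡ 1 (mod 181)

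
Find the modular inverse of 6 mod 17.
6^(-1) ≡ 3 (mod 17). Verification: 6 × 3 = 18 ≡ 1 (mod 17)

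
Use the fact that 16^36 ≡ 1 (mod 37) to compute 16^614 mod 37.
By Fermat: 16^{36} ≡ 1 (mod 37). 614 ≡ 2 (mod 36). So 16^{614} ≡ 16^{2} ≡ 34 (mod 37)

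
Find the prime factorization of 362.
2 × 181

Divide by primes starting from smallest:
362 ÷ 2 = 181
181 ÷ 181 = 1

362 = 2 × 181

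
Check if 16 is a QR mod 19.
By Euler's criterion: 16^{9} ≡ 1 (mod 19). Since this equals 1, 16 is a QR.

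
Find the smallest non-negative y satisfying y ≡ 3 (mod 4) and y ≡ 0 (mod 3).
M = 4 × 3 = 12. M₁ = 3, y₁ ≡ 3 (mod 4). M₂ = 4, y₂ ≡ 1 (mod 3). y = 3×3×3 + 0×4×1 ≡ 3 (mod 12)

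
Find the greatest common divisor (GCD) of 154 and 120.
2

Using the Euclidean algorithm:
154 = 1 × 120 + 34
120 = 3 × 34 + 18
34 = 1 × 18 + 16
18 = 1 × 16 + 2
16 = 8 × 2 + 0

GCD(154, 120) = 2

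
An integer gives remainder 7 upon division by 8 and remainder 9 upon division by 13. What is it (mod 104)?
M = 8 × 13 = 104. M₁ = 13, y₁ ≡ 5 (mod 8). M₂ = 8, y₂ ≡ 5 (mod 13). t = 7×13×5 + 9×8×5 ≡ 87 (mod 104). The smallest positive such number is 87.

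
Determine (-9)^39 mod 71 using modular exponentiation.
Using repeated squaring. (-9) ≡ 62 (mod 71). 39 = 32 + 4 + 2 + 1 (binary 100111). Repeated squaring mod 71: 62^1 ≡ 62; 62^2 ≡ 62² = 3844 ≡ 10; 62^4 ≡ 10² = 100 ≡ 29; 62^8 ≡ 29² = 841 ≡ 60; 62^16 ≡ 60² = 3600 ≡ 50; 62^32 ≡ 50² = 2500 ≡ 15. Multiply: (-9)^39 ≡ 62^32 × 62^4 × 62^2 × 62^1 ≡ 15 × 29 × 10 × 62 (mod 71): 15 × 29 = 435 ≡ 9; 9 × 10 = 90 ≡ 19; 19 × 62 = 1178 ≡ 42. So (-9)^39 ≡ 42 (mod 71).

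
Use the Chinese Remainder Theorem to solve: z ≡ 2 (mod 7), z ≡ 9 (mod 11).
M = 7 × 11 = 77. M₁ = 11, y₁ ≡ 2 (mod 7). M₂ = 7, y₂ ≡ 8 (mod 11). z = 2×11×2 + 9×7×8 ≡ 9 (mod 77)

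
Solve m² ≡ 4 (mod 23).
The square roots of 4 mod 23 are 2 and 21. Verify: 2² = 4 ≡ 4 (mod 23)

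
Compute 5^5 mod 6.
5 = 4 + 1 (binary 101). Repeated squaring mod 6: 5^1 ≡ 5; 5^2 ≡ 5² = 25 ≡ 1; 5^4 ≡ 1² = 1 ≡ 1. Multiply: 5^5 = 5^4 × 5^1 ≡ 1 × 5 (mod 6): 1 × 5 = 5 ≡ 5. So 5^5 ≡ 5 (mod 6).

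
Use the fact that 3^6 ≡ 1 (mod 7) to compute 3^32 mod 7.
By Fermat: 3^{6} ≡ 1 (mod 7). 32 = 5×6 + 2. So 3^{32} ≡ 3^{2} ≡ 2 (mod 7)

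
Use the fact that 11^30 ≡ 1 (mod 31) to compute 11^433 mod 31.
By Fermat: 11^{30} ≡ 1 (mod 31). 433 ≡ 13 (mod 30). So 11^{433} ≡ 11^{13} ≡ 21 (mod 31)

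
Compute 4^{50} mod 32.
0

Using successive squaring:
Binary expansion of 50: 110010
Powers of 4 mod 32 (each is the square of the previous):
  4^1 ≡ 4 (mod 32)
  4^2 ≡ 4² = 16 ≡ 16 (mod 32)
  4^4 ≡ 16² = 256 ≡ 0 (mod 32)
  4^8 ≡ 0² = 0 ≡ 0 (mod 32)
  4^16 ≡ 0² = 0 ≡ 0 (mod 32)
  4^32 ≡ 0² = 0 ≡ 0 (mod 32)
50 = 32 + 16 + 2, so 4^50 = 4^32 × 4^16 × 4^2 ≡ 0 × 0 × 16 (mod 32)
Multiplying step by step:
  0 × 0 = 0 ≡ 0 (mod 32)
  0 × 16 = 0 ≡ 0 (mod 32)
Result: 4^50 ≡ 0 (mod 32)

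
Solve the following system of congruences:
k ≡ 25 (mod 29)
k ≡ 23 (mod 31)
54

Using the Chinese Remainder Theorem:
M = product of moduli = 899
For equation 1: M_1 = 31, 31 ≡ 2 (mod 29), inverse of 31 mod 29 is 15 (check: 2 × 15 = 30 ≡ 1 (mod 29))
For equation 2: M_2 = 29, 29 ≡ 29 (mod 31), inverse of 29 mod 31 is 15 (check: 29 × 15 = 435 ≡ 1 (mod 31))
Combine: k ≡ Σ r_i×M_i×(M_i⁻¹ mod m_i) = 25×31×15 + 23×29×15 = 11625 + 10005 = 21630
21630 mod 899 = 54
k ≡ 54 (mod 899)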